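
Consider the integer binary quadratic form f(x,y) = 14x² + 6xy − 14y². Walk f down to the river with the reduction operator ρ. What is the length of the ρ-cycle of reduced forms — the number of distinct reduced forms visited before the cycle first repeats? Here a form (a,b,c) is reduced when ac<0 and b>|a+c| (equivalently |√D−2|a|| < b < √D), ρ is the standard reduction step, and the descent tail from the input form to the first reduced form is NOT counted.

D = 820, ⌊√D⌋ = 28
river: ρ → (-14,22,6)
river: ρ → (6,26,-6)
river: ρ → (-6,22,14)
river: ρ → (14,6,-14)
ρ-cycle length = 4 (tail of 0 descent steps not counted)

4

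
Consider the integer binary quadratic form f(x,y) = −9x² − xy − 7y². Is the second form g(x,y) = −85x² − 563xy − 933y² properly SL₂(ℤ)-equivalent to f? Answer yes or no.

D₁ = -251, D₂ = -251
f is negative-definite; reduce −f:
−f: flip: (9,1,7)→(7,-1,9)
−f: reduced (well bottom): (7,-1,9) with a≤c, −a<b≤a
flip sign back: reduced form of f is (-7,1,-9)
g is negative-definite; reduce −g:
−g: translate: b→53 (≡563 mod 170), so (85,563,933)→(85,53,9)
−g: flip: (85,53,9)→(9,-53,85)
−g: translate: b→1 (≡-53 mod 18), so (9,-53,85)→(9,1,7)
−g: flip: (9,1,7)→(7,-1,9)
−g: reduced (well bottom): (7,-1,9) with a≤c, −a<b≤a
flip sign back: reduced form of g is (-7,1,-9)
reduced forms (-7, 1, -9) vs (-7, 1, -9) ⇒ equivalent

yes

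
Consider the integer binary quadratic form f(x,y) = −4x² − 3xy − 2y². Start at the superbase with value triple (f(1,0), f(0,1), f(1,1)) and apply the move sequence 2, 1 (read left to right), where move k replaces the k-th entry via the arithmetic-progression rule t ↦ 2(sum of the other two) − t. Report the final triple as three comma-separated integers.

start (-4,-2,-9) = (f(1,0),f(0,1),f(1,1))
replace slot 2: 2·((-4)+(-9)) − (-2) = -24 → (-4,-24,-9)
replace slot 1: 2·((-24)+(-9)) − (-4) = -62 → (-62,-24,-9)

-62,-24,-9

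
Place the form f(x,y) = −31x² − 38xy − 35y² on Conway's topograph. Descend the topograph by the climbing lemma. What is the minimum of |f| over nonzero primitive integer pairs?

translate: b→-24 (≡38 mod 62), so (31,38,35)→(31,-24,28)
flip: (31,-24,28)→(28,24,31)
reduced (well bottom): (28,24,31) with a≤c, −a<b≤a
well minimum |f| = |-28| = 28 (negative-definite)

28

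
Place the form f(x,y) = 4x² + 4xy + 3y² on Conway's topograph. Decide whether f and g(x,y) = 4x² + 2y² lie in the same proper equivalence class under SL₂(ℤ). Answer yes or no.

D₁ = -32, D₂ = -32
f: flip: (4,4,3)→(3,-4,4)
f: translate: b→2 (≡-4 mod 6), so (3,-4,4)→(3,2,3)
f: reduced (well bottom): (3,2,3) with a≤c, −a<b≤a
g: flip: (4,0,2)→(2,0,4)
g: reduced (well bottom): (2,0,4) with a≤c, −a<b≤a
reduced forms (3, 2, 3) vs (2, 0, 4) ⇒ inequivalent

no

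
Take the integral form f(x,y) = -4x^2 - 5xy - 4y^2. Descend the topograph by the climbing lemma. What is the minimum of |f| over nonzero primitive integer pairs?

translate: b→-3 (≡5 mod 8), so (4,5,4)→(4,-3,3)
flip: (4,-3,3)→(3,3,4)
reduced (well bottom): (3,3,4) with a≤c, −a<b≤a
well minimum |f| = |-3| = 3 (negative-definite)

3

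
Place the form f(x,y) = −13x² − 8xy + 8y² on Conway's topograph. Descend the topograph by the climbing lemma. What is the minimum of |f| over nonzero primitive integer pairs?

descent: ρ → (8,8,-13)  [lands on river]
river: ρ → (-13,18,3)
river: ρ → (3,18,-13)
river: ρ → (-13,8,8)
closes: descent 1, river 4
min |a| on river = 3

3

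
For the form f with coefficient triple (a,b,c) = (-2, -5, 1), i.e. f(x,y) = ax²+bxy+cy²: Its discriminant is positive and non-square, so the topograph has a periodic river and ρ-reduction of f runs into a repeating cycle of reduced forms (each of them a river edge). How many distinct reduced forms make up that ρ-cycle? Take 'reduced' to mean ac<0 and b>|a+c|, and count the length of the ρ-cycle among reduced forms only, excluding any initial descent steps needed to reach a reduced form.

D = 33, ⌊√D⌋ = 5
descent: ρ → (1,5,-2)  [lands on river]
river: ρ → (-2,3,3)
river: ρ → (3,3,-2)
river: ρ → (-2,5,1)
ρ-cycle length = 4 (tail of 1 descent step not counted)

4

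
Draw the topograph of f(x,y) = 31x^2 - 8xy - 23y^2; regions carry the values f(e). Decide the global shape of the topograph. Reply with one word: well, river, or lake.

D = b²−4ac = (-8)² − 4·31·(-23) = 2916
D = 54² is a perfect square ⇒ form factors over ℤ ⇒ lakes

lake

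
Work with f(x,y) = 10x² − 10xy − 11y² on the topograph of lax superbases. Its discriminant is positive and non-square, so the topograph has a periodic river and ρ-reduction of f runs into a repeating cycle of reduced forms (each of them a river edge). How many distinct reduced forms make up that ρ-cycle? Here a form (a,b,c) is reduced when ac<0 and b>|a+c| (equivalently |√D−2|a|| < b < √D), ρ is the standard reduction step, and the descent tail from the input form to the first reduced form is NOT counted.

D = 540, ⌊√D⌋ = 23
descent: ρ → (-11,10,10)  [lands on river]
river: ρ → (10,10,-11)
river: ρ → (-11,12,9)
river: ρ → (9,6,-14)
river: ρ → (-14,22,1)
river: ρ → (1,22,-14)
river: ρ → (-14,6,9)
river: ρ → (9,12,-11)
ρ-cycle length = 8 (tail of 1 descent step not counted)

8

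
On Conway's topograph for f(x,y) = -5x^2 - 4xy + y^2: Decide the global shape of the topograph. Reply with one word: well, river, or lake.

D = b²−4ac = (-4)² − 4·(-5)·1 = 36
D = 6² is a perfect square ⇒ form factors over ℤ ⇒ lakes

lake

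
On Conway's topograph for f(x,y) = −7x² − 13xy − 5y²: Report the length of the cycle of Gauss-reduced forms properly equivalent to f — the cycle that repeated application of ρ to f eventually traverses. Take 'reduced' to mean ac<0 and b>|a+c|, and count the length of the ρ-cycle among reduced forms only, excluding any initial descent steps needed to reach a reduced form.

D = 29, ⌊√D⌋ = 5
descent: ρ → (-5,3,1)
descent: ρ → (1,5,-1)  [lands on river]
river: ρ → (-1,5,1)
ρ-cycle length = 2 (tail of 2 descent steps not counted)

2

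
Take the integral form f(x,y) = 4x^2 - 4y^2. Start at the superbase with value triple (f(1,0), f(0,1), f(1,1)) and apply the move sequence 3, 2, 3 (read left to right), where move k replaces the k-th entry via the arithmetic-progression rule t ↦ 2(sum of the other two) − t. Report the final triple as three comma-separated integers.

start (4,-4,0) = (f(1,0),f(0,1),f(1,1))
replace slot 3: 2·(4+(-4)) − 0 = 0 → (4,-4,0)
replace slot 2: 2·(4+0) − (-4) = 12 → (4,12,0)
replace slot 3: 2·(4+12) − 0 = 32 → (4,12,32)

4,12,32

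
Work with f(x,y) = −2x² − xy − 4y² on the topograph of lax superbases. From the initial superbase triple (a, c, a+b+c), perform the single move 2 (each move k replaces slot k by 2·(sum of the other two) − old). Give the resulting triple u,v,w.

start (-2,-4,-7) = (f(1,0),f(0,1),f(1,1))
replace slot 2: 2·((-2)+(-7)) − (-4) = -14 → (-2,-14,-7)

-2,-14,-7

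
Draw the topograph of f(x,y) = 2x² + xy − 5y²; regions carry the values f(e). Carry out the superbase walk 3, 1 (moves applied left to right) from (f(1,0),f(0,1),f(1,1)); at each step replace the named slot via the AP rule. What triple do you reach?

start (2,-5,-2) = (f(1,0),f(0,1),f(1,1))
replace slot 3: 2·(2+(-5)) − (-2) = -4 → (2,-5,-4)
replace slot 1: 2·((-5)+(-4)) − 2 = -20 → (-20,-5,-4)

-20,-5,-4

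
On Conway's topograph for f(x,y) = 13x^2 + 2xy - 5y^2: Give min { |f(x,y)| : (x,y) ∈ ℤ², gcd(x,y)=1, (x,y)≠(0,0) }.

descent: ρ → (-5,8,10)  [lands on river]
river: ρ → (10,12,-3)
river: ρ → (-3,12,10)
river: ρ → (10,8,-5)
river: ρ → (-5,12,6)
river: ρ → (6,12,-5)
closes: descent 1, river 6
min |a| on river = 3

3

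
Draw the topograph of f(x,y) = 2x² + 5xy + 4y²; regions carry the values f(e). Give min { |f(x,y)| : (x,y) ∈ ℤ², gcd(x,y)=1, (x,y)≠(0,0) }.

translate: b→1 (≡5 mod 4), so (2,5,4)→(2,1,1)
flip: (2,1,1)→(1,-1,2)
translate: b→1 (≡-1 mod 2), so (1,-1,2)→(1,1,2)
reduced (well bottom): (1,1,2) with a≤c, −a<b≤a
well minimum = a = 1

1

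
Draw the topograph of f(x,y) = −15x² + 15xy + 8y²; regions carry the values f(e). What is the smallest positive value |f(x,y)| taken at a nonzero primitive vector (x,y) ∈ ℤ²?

river: ρ → (8,17,-13)
river: ρ → (-13,9,12)
river: ρ → (12,15,-10)
river: ρ → (-10,25,2)
river: ρ → (2,23,-22)
river: ρ → (-22,21,3)
river: ρ → (3,21,-22)
river: ρ → (-22,23,2)
river: ρ → (2,25,-10)
river: ρ → (-10,15,12)
river: ρ → (12,9,-13)
river: ρ → (-13,17,8)
river: ρ → (8,15,-15)
river: ρ → (-15,15,8)
closes: descent 0, river 14
min |a| on river = 2

2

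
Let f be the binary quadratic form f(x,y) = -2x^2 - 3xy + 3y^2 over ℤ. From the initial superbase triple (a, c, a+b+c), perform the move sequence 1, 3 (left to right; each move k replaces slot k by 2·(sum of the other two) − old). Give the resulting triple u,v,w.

start (-2,3,-2) = (f(1,0),f(0,1),f(1,1))
replace slot 1: 2·(3+(-2)) − (-2) = 4 → (4,3,-2)
replace slot 3: 2·(4+3) − (-2) = 16 → (4,3,16)

4,3,16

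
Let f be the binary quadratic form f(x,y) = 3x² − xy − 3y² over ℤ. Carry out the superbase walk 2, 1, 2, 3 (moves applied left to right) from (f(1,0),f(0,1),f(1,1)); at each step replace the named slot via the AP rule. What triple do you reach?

start (3,-3,-1) = (f(1,0),f(0,1),f(1,1))
replace slot 2: 2·(3+(-1)) − (-3) = 7 → (3,7,-1)
replace slot 1: 2·(7+(-1)) − 3 = 9 → (9,7,-1)
replace slot 2: 2·(9+(-1)) − 7 = 9 → (9,9,-1)
replace slot 3: 2·(9+9) − (-1) = 37 → (9,9,37)

9,9,37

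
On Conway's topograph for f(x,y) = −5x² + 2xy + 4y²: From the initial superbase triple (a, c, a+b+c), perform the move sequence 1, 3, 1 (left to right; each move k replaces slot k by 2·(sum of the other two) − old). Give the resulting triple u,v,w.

start (-5,4,1) = (f(1,0),f(0,1),f(1,1))
replace slot 1: 2·(4+1) − (-5) = 15 → (15,4,1)
replace slot 3: 2·(15+4) − 1 = 37 → (15,4,37)
replace slot 1: 2·(4+37) − 15 = 67 → (67,4,37)

67,4,37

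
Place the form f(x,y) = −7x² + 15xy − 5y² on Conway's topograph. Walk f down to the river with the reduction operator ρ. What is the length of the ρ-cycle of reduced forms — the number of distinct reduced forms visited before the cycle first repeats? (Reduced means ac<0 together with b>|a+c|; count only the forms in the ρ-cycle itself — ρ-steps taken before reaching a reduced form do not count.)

D = 85, ⌊√D⌋ = 9
descent: ρ → (-5,5,3)  [lands on river]
river: ρ → (3,7,-3)
river: ρ → (-3,5,5)
river: ρ → (5,5,-3)
river: ρ → (-3,7,3)
river: ρ → (3,5,-5)
ρ-cycle length = 6 (tail of 1 descent step not counted)

6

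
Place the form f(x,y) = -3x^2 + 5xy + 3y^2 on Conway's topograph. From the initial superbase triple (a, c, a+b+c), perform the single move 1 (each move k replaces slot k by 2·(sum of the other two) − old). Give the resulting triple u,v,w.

start (-3,3,5) = (f(1,0),f(0,1),f(1,1))
replace slot 1: 2·(3+5) − (-3) = 19 → (19,3,5)

19,3,5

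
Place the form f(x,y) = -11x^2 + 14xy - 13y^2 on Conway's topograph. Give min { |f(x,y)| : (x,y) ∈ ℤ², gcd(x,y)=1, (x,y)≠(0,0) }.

translate: b→8 (≡-14 mod 22), so (11,-14,13)→(11,8,10)
flip: (11,8,10)→(10,-8,11)
reduced (well bottom): (10,-8,11) with a≤c, −a<b≤a
well minimum |f| = |-10| = 10 (negative-definite)

10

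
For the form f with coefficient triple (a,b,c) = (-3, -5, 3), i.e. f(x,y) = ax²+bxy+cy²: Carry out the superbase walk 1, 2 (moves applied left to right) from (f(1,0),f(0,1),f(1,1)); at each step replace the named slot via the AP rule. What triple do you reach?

start (-3,3,-5) = (f(1,0),f(0,1),f(1,1))
replace slot 1: 2·(3+(-5)) − (-3) = -1 → (-1,3,-5)
replace slot 2: 2·((-1)+(-5)) − 3 = -15 → (-1,-15,-5)

-1,-15,-5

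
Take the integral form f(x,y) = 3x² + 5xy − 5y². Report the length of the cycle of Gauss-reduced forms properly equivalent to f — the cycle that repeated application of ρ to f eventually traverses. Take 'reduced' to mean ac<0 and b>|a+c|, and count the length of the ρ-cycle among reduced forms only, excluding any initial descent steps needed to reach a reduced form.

D = 85, ⌊√D⌋ = 9
river: ρ → (-5,5,3)
river: ρ → (3,7,-3)
river: ρ → (-3,5,5)
river: ρ → (5,5,-3)
river: ρ → (-3,7,3)
river: ρ → (3,5,-5)
ρ-cycle length = 6 (tail of 0 descent steps not counted)

6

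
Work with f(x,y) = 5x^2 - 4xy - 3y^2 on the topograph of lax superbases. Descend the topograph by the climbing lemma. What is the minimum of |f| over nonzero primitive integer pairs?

descent: ρ → (-3,4,5)  [lands on river]
river: ρ → (5,6,-2)
river: ρ → (-2,6,5)
river: ρ → (5,4,-3)
river: ρ → (-3,8,1)
river: ρ → (1,8,-3)
closes: descent 1, river 6
min |a| on river = 1

1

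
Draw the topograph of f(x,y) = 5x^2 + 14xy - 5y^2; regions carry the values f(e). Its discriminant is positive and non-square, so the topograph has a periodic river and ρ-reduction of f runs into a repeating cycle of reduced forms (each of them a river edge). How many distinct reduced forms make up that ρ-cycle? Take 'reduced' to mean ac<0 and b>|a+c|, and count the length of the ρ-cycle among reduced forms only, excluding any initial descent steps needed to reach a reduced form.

D = 296, ⌊√D⌋ = 17
river: ρ → (-5,16,2)
river: ρ → (2,16,-5)
river: ρ → (-5,14,5)
river: ρ → (5,16,-2)
river: ρ → (-2,16,5)
river: ρ → (5,14,-5)
ρ-cycle length = 6 (tail of 0 descent steps not counted)

6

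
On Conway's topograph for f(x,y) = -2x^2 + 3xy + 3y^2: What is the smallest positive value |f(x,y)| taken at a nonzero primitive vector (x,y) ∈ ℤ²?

river: ρ → (3,3,-2)
river: ρ → (-2,5,1)
river: ρ → (1,5,-2)
river: ρ → (-2,3,3)
closes: descent 0, river 4
min |a| on river = 1

1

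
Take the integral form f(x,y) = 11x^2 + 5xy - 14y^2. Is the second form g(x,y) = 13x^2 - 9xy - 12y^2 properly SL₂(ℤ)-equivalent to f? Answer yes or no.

D₁ = 641, D₂ = 705
discriminants differ ⇒ not SL₂(ℤ)-equivalent

no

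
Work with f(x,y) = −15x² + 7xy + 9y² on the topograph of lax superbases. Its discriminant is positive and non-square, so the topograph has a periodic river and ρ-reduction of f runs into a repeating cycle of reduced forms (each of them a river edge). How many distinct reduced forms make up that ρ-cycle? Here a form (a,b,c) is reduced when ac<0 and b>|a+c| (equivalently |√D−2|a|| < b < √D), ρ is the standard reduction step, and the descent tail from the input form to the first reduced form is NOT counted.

D = 589, ⌊√D⌋ = 24
river: ρ → (9,11,-13)
river: ρ → (-13,15,7)
river: ρ → (7,13,-15)
river: ρ → (-15,17,5)
river: ρ → (5,23,-3)
river: ρ → (-3,19,19)
river: ρ → (19,19,-3)
river: ρ → (-3,23,5)
river: ρ → (5,17,-15)
river: ρ → (-15,13,7)
river: ρ → (7,15,-13)
river: ρ → (-13,11,9)
river: ρ → (9,7,-15)
river: ρ → (-15,23,1)
river: ρ → (1,23,-15)
river: ρ → (-15,7,9)
ρ-cycle length = 16 (tail of 0 descent steps not counted)

16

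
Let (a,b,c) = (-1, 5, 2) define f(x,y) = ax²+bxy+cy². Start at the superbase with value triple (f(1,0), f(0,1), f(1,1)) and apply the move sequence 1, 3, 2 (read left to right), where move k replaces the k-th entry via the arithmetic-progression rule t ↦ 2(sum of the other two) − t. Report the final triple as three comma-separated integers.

start (-1,2,6) = (f(1,0),f(0,1),f(1,1))
replace slot 1: 2·(2+6) − (-1) = 17 → (17,2,6)
replace slot 3: 2·(17+2) − 6 = 32 → (17,2,32)
replace slot 2: 2·(17+32) − 2 = 96 → (17,96,32)

17,96,32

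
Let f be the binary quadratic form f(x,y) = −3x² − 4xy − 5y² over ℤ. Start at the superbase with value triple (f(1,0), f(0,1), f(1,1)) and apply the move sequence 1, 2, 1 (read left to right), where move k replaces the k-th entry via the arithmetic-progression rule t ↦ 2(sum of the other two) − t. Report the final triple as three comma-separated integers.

start (-3,-5,-12) = (f(1,0),f(0,1),f(1,1))
replace slot 1: 2·((-5)+(-12)) − (-3) = -31 → (-31,-5,-12)
replace slot 2: 2·((-31)+(-12)) − (-5) = -81 → (-31,-81,-12)
replace slot 1: 2·((-81)+(-12)) − (-31) = -155 → (-155,-81,-12)

-155,-81,-12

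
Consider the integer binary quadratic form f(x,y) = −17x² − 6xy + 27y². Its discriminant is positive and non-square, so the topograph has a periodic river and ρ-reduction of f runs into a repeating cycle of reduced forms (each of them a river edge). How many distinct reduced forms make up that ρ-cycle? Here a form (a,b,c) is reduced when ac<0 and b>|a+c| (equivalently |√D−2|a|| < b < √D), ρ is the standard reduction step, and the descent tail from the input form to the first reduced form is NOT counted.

D = 1872, ⌊√D⌋ = 43
descent: ρ → (27,6,-17)
descent: ρ → (-17,28,16)  [lands on river]
river: ρ → (16,36,-9)
river: ρ → (-9,36,16)
river: ρ → (16,28,-17)
river: ρ → (-17,40,4)
river: ρ → (4,40,-17)
ρ-cycle length = 6 (tail of 2 descent steps not counted)

6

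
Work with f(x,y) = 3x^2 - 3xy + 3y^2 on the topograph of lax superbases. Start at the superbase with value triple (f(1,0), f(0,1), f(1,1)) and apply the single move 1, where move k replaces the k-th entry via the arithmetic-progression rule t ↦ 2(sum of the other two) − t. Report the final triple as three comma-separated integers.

start (3,3,3) = (f(1,0),f(0,1),f(1,1))
replace slot 1: 2·(3+3) − 3 = 9 → (9,3,3)

9,3,3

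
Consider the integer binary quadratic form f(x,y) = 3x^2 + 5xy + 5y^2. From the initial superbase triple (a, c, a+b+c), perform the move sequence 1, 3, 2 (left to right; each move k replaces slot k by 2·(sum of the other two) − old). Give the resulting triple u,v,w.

start (3,5,13) = (f(1,0),f(0,1),f(1,1))
replace slot 1: 2·(5+13) − 3 = 33 → (33,5,13)
replace slot 3: 2·(33+5) − 13 = 63 → (33,5,63)
replace slot 2: 2·(33+63) − 5 = 187 → (33,187,63)

33,187,63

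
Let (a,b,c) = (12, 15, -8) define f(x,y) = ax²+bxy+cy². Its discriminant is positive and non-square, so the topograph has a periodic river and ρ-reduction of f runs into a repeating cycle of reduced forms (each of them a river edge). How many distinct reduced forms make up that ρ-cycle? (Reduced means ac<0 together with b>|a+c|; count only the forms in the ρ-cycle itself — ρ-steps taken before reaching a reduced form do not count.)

D = 609, ⌊√D⌋ = 24
river: ρ → (-8,17,10)
river: ρ → (10,23,-2)
river: ρ → (-2,21,21)
river: ρ → (21,21,-2)
river: ρ → (-2,23,10)
river: ρ → (10,17,-8)
river: ρ → (-8,15,12)
river: ρ → (12,9,-11)
river: ρ → (-11,13,10)
river: ρ → (10,7,-14)
river: ρ → (-14,21,3)
river: ρ → (3,21,-14)
river: ρ → (-14,7,10)
river: ρ → (10,13,-11)
river: ρ → (-11,9,12)
river: ρ → (12,15,-8)
ρ-cycle length = 16 (tail of 0 descent steps not counted)

16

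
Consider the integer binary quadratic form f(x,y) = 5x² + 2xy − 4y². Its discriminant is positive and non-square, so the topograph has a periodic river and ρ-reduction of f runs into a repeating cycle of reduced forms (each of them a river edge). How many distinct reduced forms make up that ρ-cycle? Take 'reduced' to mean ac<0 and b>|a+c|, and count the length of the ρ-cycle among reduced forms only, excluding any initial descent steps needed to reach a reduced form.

D = 84, ⌊√D⌋ = 9
river: ρ → (-4,6,3)
river: ρ → (3,6,-4)
river: ρ → (-4,2,5)
river: ρ → (5,8,-1)
river: ρ → (-1,8,5)
river: ρ → (5,2,-4)
ρ-cycle length = 6 (tail of 0 descent steps not counted)

6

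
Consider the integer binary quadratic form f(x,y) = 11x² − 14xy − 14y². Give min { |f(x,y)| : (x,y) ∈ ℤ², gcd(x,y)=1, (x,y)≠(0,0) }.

descent: ρ → (-14,14,11)  [lands on river]
river: ρ → (11,8,-17)
river: ρ → (-17,26,2)
river: ρ → (2,26,-17)
river: ρ → (-17,8,11)
river: ρ → (11,14,-14)
closes: descent 1, river 6
min |a| on river = 2

2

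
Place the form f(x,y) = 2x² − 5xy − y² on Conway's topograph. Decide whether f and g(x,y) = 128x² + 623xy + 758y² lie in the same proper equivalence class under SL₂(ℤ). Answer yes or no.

D₁ = 33, D₂ = 33
river cycle of f (length 4): (-1, 5, 2), (2, 3, -3), (-3, 3, 2), (2, 5, -1)
river cycle of g (length 4): (2, 3, -3), (-3, 3, 2), (2, 5, -1), (-1, 5, 2)
cycles coincide ⇒ equivalent

yes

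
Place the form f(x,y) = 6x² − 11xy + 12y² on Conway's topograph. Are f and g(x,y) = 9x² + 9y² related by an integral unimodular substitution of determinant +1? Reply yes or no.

D₁ = -167, D₂ = -324
discriminants differ ⇒ not SL₂(ℤ)-equivalent

no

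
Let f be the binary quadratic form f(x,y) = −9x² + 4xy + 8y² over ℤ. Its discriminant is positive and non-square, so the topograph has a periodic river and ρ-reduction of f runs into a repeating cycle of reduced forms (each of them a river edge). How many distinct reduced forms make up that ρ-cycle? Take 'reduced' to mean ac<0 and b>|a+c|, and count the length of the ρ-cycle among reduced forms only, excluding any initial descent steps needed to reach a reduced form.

D = 304, ⌊√D⌋ = 17
river: ρ → (8,12,-5)
river: ρ → (-5,8,12)
river: ρ → (12,16,-1)
river: ρ → (-1,16,12)
river: ρ → (12,8,-5)
river: ρ → (-5,12,8)
river: ρ → (8,4,-9)
river: ρ → (-9,14,3)
river: ρ → (3,16,-4)
river: ρ → (-4,16,3)
river: ρ → (3,14,-9)
river: ρ → (-9,4,8)
ρ-cycle length = 12 (tail of 0 descent steps not counted)

12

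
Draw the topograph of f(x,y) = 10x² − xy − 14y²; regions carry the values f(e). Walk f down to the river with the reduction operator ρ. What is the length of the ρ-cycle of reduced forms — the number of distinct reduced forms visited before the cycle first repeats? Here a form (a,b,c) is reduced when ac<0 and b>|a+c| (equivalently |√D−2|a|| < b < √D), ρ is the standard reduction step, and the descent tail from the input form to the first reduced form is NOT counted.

D = 561, ⌊√D⌋ = 23
descent: ρ → (-14,1,10)
descent: ρ → (10,19,-5)  [lands on river]
river: ρ → (-5,21,6)
river: ρ → (6,15,-14)
river: ρ → (-14,13,7)
river: ρ → (7,15,-12)
river: ρ → (-12,9,10)
river: ρ → (10,11,-11)
river: ρ → (-11,11,10)
river: ρ → (10,9,-12)
river: ρ → (-12,15,7)
river: ρ → (7,13,-14)
river: ρ → (-14,15,6)
river: ρ → (6,21,-5)
river: ρ → (-5,19,10)
river: ρ → (10,21,-3)
river: ρ → (-3,21,10)
ρ-cycle length = 16 (tail of 2 descent steps not counted)

16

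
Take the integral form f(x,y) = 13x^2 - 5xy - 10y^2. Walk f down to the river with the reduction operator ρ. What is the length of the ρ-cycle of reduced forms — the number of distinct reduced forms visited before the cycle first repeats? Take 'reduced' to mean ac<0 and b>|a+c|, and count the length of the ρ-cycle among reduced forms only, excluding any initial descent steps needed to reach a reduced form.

D = 545, ⌊√D⌋ = 23
descent: ρ → (-10,5,13)  [lands on river]
river: ρ → (13,21,-2)
river: ρ → (-2,23,2)
river: ρ → (2,21,-13)
river: ρ → (-13,5,10)
river: ρ → (10,15,-8)
river: ρ → (-8,17,8)
river: ρ → (8,15,-10)
ρ-cycle length = 8 (tail of 1 descent step not counted)

8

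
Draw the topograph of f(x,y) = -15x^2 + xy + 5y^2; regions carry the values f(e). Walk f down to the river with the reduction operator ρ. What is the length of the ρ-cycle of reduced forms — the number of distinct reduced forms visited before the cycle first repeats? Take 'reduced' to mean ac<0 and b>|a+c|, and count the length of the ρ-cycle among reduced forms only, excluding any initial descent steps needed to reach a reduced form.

D = 301, ⌊√D⌋ = 17
descent: ρ → (5,9,-11)  [lands on river]
river: ρ → (-11,13,3)
river: ρ → (3,17,-1)
river: ρ → (-1,17,3)
river: ρ → (3,13,-11)
river: ρ → (-11,9,5)
river: ρ → (5,11,-9)
river: ρ → (-9,7,7)
river: ρ → (7,7,-9)
river: ρ → (-9,11,5)
ρ-cycle length = 10 (tail of 1 descent step not counted)

10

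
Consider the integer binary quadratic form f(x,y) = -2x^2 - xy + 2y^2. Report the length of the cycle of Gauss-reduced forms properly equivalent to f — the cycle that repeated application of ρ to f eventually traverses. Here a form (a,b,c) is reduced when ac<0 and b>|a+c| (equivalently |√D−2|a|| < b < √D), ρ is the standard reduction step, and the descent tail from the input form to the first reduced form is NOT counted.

D = 17, ⌊√D⌋ = 4
descent: ρ → (2,1,-2)  [lands on river]
river: ρ → (-2,3,1)
river: ρ → (1,3,-2)
river: ρ → (-2,1,2)
river: ρ → (2,3,-1)
river: ρ → (-1,3,2)
ρ-cycle length = 6 (tail of 1 descent step not counted)

6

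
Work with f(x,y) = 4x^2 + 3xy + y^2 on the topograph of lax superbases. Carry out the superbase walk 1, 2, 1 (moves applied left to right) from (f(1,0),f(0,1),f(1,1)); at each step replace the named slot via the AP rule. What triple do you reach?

start (4,1,8) = (f(1,0),f(0,1),f(1,1))
replace slot 1: 2·(1+8) − 4 = 14 → (14,1,8)
replace slot 2: 2·(14+8) − 1 = 43 → (14,43,8)
replace slot 1: 2·(43+8) − 14 = 88 → (88,43,8)

88,43,8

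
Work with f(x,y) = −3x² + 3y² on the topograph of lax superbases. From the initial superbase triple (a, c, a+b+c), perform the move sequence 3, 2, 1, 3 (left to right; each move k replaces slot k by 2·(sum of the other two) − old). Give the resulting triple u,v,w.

start (-3,3,0) = (f(1,0),f(0,1),f(1,1))
replace slot 3: 2·((-3)+3) − 0 = 0 → (-3,3,0)
replace slot 2: 2·((-3)+0) − 3 = -9 → (-3,-9,0)
replace slot 1: 2·((-9)+0) − (-3) = -15 → (-15,-9,0)
replace slot 3: 2·((-15)+(-9)) − 0 = -48 → (-15,-9,-48)

-15,-9,-48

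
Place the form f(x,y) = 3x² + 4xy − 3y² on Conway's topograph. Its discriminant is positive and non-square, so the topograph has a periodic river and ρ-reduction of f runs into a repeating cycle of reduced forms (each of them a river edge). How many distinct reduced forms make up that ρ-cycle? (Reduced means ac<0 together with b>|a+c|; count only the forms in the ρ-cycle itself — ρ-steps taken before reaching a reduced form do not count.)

D = 52, ⌊√D⌋ = 7
river: ρ → (-3,2,4)
river: ρ → (4,6,-1)
river: ρ → (-1,6,4)
river: ρ → (4,2,-3)
river: ρ → (-3,4,3)
river: ρ → (3,2,-4)
river: ρ → (-4,6,1)
river: ρ → (1,6,-4)
river: ρ → (-4,2,3)
river: ρ → (3,4,-3)
ρ-cycle length = 10 (tail of 0 descent steps not counted)

10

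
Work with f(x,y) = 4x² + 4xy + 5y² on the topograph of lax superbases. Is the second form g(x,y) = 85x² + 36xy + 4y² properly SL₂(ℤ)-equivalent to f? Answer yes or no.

D₁ = -64, D₂ = -64
f: reduced (well bottom): (4,4,5) with a≤c, −a<b≤a
g: flip: (85,36,4)→(4,-36,85)
g: translate: b→4 (≡-36 mod 8), so (4,-36,85)→(4,4,5)
g: reduced (well bottom): (4,4,5) with a≤c, −a<b≤a
reduced forms (4, 4, 5) vs (4, 4, 5) ⇒ equivalent

yes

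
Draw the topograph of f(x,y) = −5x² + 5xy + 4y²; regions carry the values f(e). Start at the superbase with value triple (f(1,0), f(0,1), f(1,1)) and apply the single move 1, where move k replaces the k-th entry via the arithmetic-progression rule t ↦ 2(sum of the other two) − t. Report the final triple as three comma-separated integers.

start (-5,4,4) = (f(1,0),f(0,1),f(1,1))
replace slot 1: 2·(4+4) − (-5) = 21 → (21,4,4)

21,4,4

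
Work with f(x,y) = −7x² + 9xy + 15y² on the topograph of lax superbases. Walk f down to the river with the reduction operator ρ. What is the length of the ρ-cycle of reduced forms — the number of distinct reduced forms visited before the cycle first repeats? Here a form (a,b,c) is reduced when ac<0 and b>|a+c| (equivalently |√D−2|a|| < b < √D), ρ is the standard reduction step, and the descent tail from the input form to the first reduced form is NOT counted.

D = 501, ⌊√D⌋ = 22
river: ρ → (15,21,-1)
river: ρ → (-1,21,15)
river: ρ → (15,9,-7)
river: ρ → (-7,19,5)
river: ρ → (5,21,-3)
river: ρ → (-3,21,5)
river: ρ → (5,19,-7)
river: ρ → (-7,9,15)
ρ-cycle length = 8 (tail of 0 descent steps not counted)

8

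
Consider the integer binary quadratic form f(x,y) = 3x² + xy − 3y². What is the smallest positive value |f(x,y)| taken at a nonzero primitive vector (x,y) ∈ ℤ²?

river: ρ → (-3,5,1)
river: ρ → (1,5,-3)
river: ρ → (-3,1,3)
river: ρ → (3,5,-1)
river: ρ → (-1,5,3)
river: ρ → (3,1,-3)
closes: descent 0, river 6
min |a| on river = 1

1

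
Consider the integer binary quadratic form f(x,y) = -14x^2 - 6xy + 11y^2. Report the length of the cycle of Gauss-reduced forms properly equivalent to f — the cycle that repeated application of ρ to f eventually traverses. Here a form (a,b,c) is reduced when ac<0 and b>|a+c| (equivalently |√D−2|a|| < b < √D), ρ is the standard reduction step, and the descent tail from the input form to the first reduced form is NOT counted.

D = 652, ⌊√D⌋ = 25
descent: ρ → (11,6,-14)  [lands on river]
river: ρ → (-14,22,3)
river: ρ → (3,20,-21)
river: ρ → (-21,22,2)
river: ρ → (2,22,-21)
river: ρ → (-21,20,3)
river: ρ → (3,22,-14)
river: ρ → (-14,6,11)
river: ρ → (11,16,-9)
river: ρ → (-9,20,7)
river: ρ → (7,22,-6)
river: ρ → (-6,14,19)
river: ρ → (19,24,-1)
river: ρ → (-1,24,19)
river: ρ → (19,14,-6)
river: ρ → (-6,22,7)
river: ρ → (7,20,-9)
river: ρ → (-9,16,11)
ρ-cycle length = 18 (tail of 1 descent step not counted)

18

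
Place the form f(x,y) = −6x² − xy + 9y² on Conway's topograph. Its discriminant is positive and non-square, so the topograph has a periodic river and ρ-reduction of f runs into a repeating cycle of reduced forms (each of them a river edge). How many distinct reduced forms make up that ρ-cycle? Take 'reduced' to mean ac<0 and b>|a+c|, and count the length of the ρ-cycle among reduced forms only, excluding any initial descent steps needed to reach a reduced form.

D = 217, ⌊√D⌋ = 14
descent: ρ → (9,1,-6)
descent: ρ → (-6,11,4)  [lands on river]
river: ρ → (4,13,-3)
river: ρ → (-3,11,8)
river: ρ → (8,5,-6)
river: ρ → (-6,7,7)
river: ρ → (7,7,-6)
river: ρ → (-6,5,8)
river: ρ → (8,11,-3)
river: ρ → (-3,13,4)
river: ρ → (4,11,-6)
river: ρ → (-6,13,2)
river: ρ → (2,11,-12)
river: ρ → (-12,13,1)
river: ρ → (1,13,-12)
river: ρ → (-12,11,2)
river: ρ → (2,13,-6)
ρ-cycle length = 16 (tail of 2 descent steps not counted)

16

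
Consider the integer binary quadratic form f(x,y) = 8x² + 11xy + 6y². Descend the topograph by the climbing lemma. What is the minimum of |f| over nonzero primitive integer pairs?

translate: b→-5 (≡11 mod 16), so (8,11,6)→(8,-5,3)
flip: (8,-5,3)→(3,5,8)
translate: b→-1 (≡5 mod 6), so (3,5,8)→(3,-1,6)
reduced (well bottom): (3,-1,6) with a≤c, −a<b≤a
well minimum = a = 3

3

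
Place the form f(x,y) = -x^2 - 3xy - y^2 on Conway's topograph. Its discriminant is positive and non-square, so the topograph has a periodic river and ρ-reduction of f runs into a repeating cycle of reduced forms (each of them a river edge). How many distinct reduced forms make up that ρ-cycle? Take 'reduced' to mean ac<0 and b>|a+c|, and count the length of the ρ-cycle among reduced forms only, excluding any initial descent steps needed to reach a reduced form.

D = 5, ⌊√D⌋ = 2
descent: ρ → (-1,1,1)  [lands on river]
river: ρ → (1,1,-1)
ρ-cycle length = 2 (tail of 1 descent step not counted)

2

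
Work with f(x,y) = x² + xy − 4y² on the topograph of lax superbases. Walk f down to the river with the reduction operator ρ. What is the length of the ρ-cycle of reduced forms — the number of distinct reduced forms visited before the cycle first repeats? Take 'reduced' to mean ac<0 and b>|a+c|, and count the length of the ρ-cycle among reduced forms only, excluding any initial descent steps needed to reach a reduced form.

D = 17, ⌊√D⌋ = 4
descent: ρ → (-4,-1,1)
descent: ρ → (1,3,-2)  [lands on river]
river: ρ → (-2,1,2)
river: ρ → (2,3,-1)
river: ρ → (-1,3,2)
river: ρ → (2,1,-2)
river: ρ → (-2,3,1)
ρ-cycle length = 6 (tail of 2 descent steps not counted)

6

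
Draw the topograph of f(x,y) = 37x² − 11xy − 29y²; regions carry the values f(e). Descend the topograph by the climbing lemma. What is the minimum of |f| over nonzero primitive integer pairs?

descent: ρ → (-29,11,37)  [lands on river]
river: ρ → (37,63,-3)
river: ρ → (-3,63,37)
river: ρ → (37,11,-29)
river: ρ → (-29,47,19)
river: ρ → (19,29,-47)
river: ρ → (-47,65,1)
river: ρ → (1,65,-47)
river: ρ → (-47,29,19)
river: ρ → (19,47,-29)
closes: descent 1, river 10
min |a| on river = 1

1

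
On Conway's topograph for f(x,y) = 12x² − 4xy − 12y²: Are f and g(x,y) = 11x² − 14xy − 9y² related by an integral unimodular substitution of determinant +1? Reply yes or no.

D₁ = 592, D₂ = 592
river cycle of f (length 6): (-12, 4, 12), (12, 20, -4), (-4, 20, 12), (12, 4, -12), (-12, 20, 4), (4, 20, -12)
river cycle of g (length 6): (-9, 14, 11), (11, 8, -12), (-12, 16, 7), (7, 12, -16), (-16, 20, 3), (3, 22, -9)
cycles differ ⇒ inequivalent

no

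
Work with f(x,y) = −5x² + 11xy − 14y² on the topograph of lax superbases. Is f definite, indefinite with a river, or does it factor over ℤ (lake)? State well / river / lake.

D = b²−4ac = 11² − 4·(-5)·(-14) = -159
D < 0 ⇒ definite ⇒ every region one sign ⇒ single well

well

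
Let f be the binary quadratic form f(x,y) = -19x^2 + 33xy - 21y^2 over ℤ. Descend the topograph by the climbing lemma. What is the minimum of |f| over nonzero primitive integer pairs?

translate: b→5 (≡-33 mod 38), so (19,-33,21)→(19,5,7)
flip: (19,5,7)→(7,-5,19)
reduced (well bottom): (7,-5,19) with a≤c, −a<b≤a
well minimum |f| = |-7| = 7 (negative-definite)

7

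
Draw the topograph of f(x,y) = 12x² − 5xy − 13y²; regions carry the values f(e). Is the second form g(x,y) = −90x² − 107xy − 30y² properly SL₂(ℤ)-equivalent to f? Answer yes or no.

D₁ = 649, D₂ = 649
river cycle of f (length 34): (-13, 5, 12), (12, 19, -6), (-6, 17, 15), (15, 13, -8), (-8, 19, 9), (9, 17, -10), (-10, 23, 3), (3, 25, -2), (-2, 23, 15), (15, 7, -10), … (24 more)
river cycle of g (length 34): (4, 21, -13), (-13, 5, 12), (12, 19, -6), (-6, 17, 15), (15, 13, -8), (-8, 19, 9), (9, 17, -10), (-10, 23, 3), (3, 25, -2), (-2, 23, 15), … (24 more)
cycles coincide ⇒ equivalent

yes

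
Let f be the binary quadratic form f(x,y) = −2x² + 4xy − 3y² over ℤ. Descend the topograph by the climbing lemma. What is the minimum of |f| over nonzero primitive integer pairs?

translate: b→0 (≡-4 mod 4), so (2,-4,3)→(2,0,1)
flip: (2,0,1)→(1,0,2)
reduced (well bottom): (1,0,2) with a≤c, −a<b≤a
well minimum |f| = |-1| = 1 (negative-definite)

1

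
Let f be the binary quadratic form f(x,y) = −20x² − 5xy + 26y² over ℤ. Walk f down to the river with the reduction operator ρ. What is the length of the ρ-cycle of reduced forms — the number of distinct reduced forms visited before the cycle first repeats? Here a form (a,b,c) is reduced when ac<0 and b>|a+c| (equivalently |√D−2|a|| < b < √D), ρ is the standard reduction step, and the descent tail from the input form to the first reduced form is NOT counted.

D = 2105, ⌊√D⌋ = 45
descent: ρ → (26,5,-20)
descent: ρ → (-20,35,11)  [lands on river]
river: ρ → (11,31,-26)
river: ρ → (-26,21,16)
river: ρ → (16,43,-4)
river: ρ → (-4,45,5)
river: ρ → (5,45,-4)
river: ρ → (-4,43,16)
river: ρ → (16,21,-26)
river: ρ → (-26,31,11)
river: ρ → (11,35,-20)
river: ρ → (-20,45,1)
river: ρ → (1,45,-20)
ρ-cycle length = 12 (tail of 2 descent steps not counted)

12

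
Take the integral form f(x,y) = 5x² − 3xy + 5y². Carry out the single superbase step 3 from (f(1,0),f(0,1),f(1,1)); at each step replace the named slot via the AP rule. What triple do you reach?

start (5,5,7) = (f(1,0),f(0,1),f(1,1))
replace slot 3: 2·(5+5) − 7 = 13 → (5,5,13)

5,5,13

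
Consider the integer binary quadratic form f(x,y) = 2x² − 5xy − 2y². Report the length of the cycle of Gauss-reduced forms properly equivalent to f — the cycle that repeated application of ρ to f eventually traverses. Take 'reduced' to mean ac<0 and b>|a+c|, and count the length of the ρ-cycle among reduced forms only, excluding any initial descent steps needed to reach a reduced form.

D = 41, ⌊√D⌋ = 6
descent: ρ → (-2,5,2)  [lands on river]
river: ρ → (2,3,-4)
river: ρ → (-4,5,1)
river: ρ → (1,5,-4)
river: ρ → (-4,3,2)
river: ρ → (2,5,-2)
river: ρ → (-2,3,4)
river: ρ → (4,5,-1)
river: ρ → (-1,5,4)
river: ρ → (4,3,-2)
ρ-cycle length = 10 (tail of 1 descent step not counted)

10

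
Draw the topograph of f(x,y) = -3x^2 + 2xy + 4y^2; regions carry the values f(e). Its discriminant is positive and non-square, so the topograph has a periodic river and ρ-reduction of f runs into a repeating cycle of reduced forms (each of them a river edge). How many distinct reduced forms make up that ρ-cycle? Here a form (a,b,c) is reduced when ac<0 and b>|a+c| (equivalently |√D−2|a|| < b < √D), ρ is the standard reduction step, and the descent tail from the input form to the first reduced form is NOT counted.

D = 52, ⌊√D⌋ = 7
river: ρ → (4,6,-1)
river: ρ → (-1,6,4)
river: ρ → (4,2,-3)
river: ρ → (-3,4,3)
river: ρ → (3,2,-4)
river: ρ → (-4,6,1)
river: ρ → (1,6,-4)
river: ρ → (-4,2,3)
river: ρ → (3,4,-3)
river: ρ → (-3,2,4)
ρ-cycle length = 10 (tail of 0 descent steps not counted)

10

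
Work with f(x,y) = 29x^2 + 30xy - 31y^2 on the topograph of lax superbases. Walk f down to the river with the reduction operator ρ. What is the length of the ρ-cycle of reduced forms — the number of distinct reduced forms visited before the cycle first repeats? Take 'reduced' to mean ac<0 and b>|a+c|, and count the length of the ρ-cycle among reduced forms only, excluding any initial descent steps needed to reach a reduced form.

D = 4496, ⌊√D⌋ = 67
river: ρ → (-31,32,28)
river: ρ → (28,24,-35)
river: ρ → (-35,46,17)
river: ρ → (17,56,-20)
river: ρ → (-20,64,5)
river: ρ → (5,66,-7)
river: ρ → (-7,60,32)
river: ρ → (32,4,-35)
river: ρ → (-35,66,1)
river: ρ → (1,66,-35)
river: ρ → (-35,4,32)
river: ρ → (32,60,-7)
river: ρ → (-7,66,5)
river: ρ → (5,64,-20)
river: ρ → (-20,56,17)
river: ρ → (17,46,-35)
river: ρ → (-35,24,28)
river: ρ → (28,32,-31)
river: ρ → (-31,30,29)
river: ρ → (29,28,-32)
river: ρ → (-32,36,25)
river: ρ → (25,64,-4)
river: ρ → (-4,64,25)
river: ρ → (25,36,-32)
river: ρ → (-32,28,29)
river: ρ → (29,30,-31)
ρ-cycle length = 26 (tail of 0 descent steps not counted)

26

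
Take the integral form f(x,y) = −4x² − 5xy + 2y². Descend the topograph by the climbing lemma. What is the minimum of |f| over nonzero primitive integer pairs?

descent: ρ → (2,5,-4)  [lands on river]
river: ρ → (-4,3,3)
river: ρ → (3,3,-4)
river: ρ → (-4,5,2)
river: ρ → (2,7,-1)
river: ρ → (-1,7,2)
closes: descent 1, river 6
min |a| on river = 1

1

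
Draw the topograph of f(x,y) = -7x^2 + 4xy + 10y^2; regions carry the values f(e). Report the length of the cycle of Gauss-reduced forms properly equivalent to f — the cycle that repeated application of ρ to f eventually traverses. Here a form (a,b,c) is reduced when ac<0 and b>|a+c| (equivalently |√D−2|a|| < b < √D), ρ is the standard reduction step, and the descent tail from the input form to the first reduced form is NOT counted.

D = 296, ⌊√D⌋ = 17
river: ρ → (10,16,-1)
river: ρ → (-1,16,10)
river: ρ → (10,4,-7)
river: ρ → (-7,10,7)
river: ρ → (7,4,-10)
river: ρ → (-10,16,1)
river: ρ → (1,16,-10)
river: ρ → (-10,4,7)
river: ρ → (7,10,-7)
river: ρ → (-7,4,10)
ρ-cycle length = 10 (tail of 0 descent steps not counted)

10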